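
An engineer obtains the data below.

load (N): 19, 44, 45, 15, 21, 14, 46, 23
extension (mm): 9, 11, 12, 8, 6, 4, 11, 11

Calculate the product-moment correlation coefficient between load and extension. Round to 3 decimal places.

0.764

n = 8, Σx = 227, Σy = 72, Σxy = 2256, Σx² = 7829, Σy² = 704
Sxx = Σx² − (Σx)²/n = 7829 − 6441.125 = 1387.875
Sxy = Σxy − (Σx)(Σy)/n = 2256 − 2043 = 213
Syy = Σy² − (Σy)²/n = 704 − 648 = 56
r = Sxy/√(Sxx·Syy) = 213/√(77721) = 213/278.784863 = 0.764030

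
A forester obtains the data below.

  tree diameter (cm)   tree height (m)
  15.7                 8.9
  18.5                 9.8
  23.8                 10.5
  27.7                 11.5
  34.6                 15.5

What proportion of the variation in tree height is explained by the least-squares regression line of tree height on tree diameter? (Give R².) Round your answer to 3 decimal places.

0.914

n = 5, Σx = 120.3, Σy = 56.2, Σxy = 1425.78, Σx² = 3119.63, Σy² = 658
Sxx = Σx² − (Σx)²/n = 3119.63 − 2894.418 = 225.212
Sxy = Σxy − (Σx)(Σy)/n = 1425.78 − 1352.172 = 73.608
Syy = Σy² − (Σy)²/n = 658 − 631.688 = 26.312
R² = Sxy²/(Sxx·Syy) = (73.608)²/(225.212·26.312) = 0.914334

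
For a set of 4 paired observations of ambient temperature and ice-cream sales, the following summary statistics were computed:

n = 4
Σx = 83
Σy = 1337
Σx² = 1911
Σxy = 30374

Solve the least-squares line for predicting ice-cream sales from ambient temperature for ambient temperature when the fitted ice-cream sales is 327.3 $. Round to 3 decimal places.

20.251

Sxx = Σx² − (Σx)²/n = 1911 − 1722.25 = 188.75
Sxy = Σxy − (Σx)(Σy)/n = 30374 − 27742.75 = 2631.25
b = Sxy/Sxx = 2631.25/188.75 = 13.940397
a = ȳ − b·x̄ = 334.25 − 13.940397·20.75 = 44.986755
Set a + b·x = 327.3: x = (327.3 − 44.986755) / 13.940397 = 20.251449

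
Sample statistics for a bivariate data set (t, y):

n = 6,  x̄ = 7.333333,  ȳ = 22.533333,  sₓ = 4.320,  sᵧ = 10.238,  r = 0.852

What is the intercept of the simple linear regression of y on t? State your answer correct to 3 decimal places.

b = r · sᵧ/sₓ = 0.852 · 10.238/4.32 = 2.019161
a = ȳ − b·x̄ = 22.533333 − 2.019161·7.333333 = 7.726152

7.726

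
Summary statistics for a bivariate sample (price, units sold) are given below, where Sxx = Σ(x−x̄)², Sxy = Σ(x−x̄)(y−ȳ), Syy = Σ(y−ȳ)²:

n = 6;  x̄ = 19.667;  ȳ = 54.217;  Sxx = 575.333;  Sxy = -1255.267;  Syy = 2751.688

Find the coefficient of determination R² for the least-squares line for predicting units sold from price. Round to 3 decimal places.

R² = Sxy²/(Sxx·Syy) = (-1255.267)²/(575.333·2751.688) = 0.995299

0.995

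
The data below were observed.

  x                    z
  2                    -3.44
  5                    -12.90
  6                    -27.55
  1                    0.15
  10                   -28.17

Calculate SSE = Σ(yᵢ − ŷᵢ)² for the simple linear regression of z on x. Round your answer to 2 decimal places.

107.03

n = 5, Σx = 24, Σy = -71.91, Σxy = -518.23, Σx² = 166, Σy² = 1730.8175
Sxx = Σx² − (Σx)²/n = 166 − 115.2 = 50.8
Sxy = Σxy − (Σx)(Σy)/n = -518.23 − (-345.168) = -173.062
Syy = Σy² − (Σy)²/n = 1730.8175 − 1034.20962 = 696.60788
b = Sxy/Sxx = -173.062/50.8 = -3.406732
SSE = Syy − b·Sxy = 696.60788 − (-3.406732)·(-173.062) = 107.031978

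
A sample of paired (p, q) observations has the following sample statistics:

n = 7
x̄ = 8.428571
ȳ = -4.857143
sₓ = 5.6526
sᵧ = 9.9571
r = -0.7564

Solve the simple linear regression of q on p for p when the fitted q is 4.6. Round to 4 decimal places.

1.3308

b = r · sᵧ/sₓ = -0.7564 · 9.9571/5.6526 = -1.332405
a = ȳ − b·x̄ = -4.857143 − (-1.332405)·8.428571 = 6.373124
Set a + b·x = 4.6: x = (4.6 − 6.373124) / (-1.332405) = 1.330770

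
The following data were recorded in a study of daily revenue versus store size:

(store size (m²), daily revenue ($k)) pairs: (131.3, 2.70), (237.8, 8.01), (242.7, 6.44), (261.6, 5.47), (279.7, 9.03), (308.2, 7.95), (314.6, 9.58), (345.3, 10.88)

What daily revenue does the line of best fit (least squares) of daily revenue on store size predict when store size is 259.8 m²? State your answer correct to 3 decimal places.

7.317

n = 8, Σx = 2121.2, Σy = 60.06, Σxy = 16999.841, Σx² = 592550.96
Sxx = Σx² − (Σx)²/n = 592550.96 − 562436.18 = 30114.78
Sxy = Σxy − (Σx)(Σy)/n = 16999.841 − 15924.909 = 1074.932
b = Sxy/Sxx = 1074.932/30114.78 = 0.035694
a = ȳ − b·x̄ = 7.5075 − 0.035694·265.15 = -1.956897
ŷ(259.8) = a + b·259.8 = -1.956897 + 0.035694·259.8 = 7.316534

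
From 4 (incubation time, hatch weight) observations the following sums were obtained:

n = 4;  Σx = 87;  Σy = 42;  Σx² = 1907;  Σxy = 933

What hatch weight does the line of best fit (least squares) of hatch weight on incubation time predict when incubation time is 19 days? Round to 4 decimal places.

Sxx = Σx² − (Σx)²/n = 1907 − 1892.25 = 14.75
Sxy = Σxy − (Σx)(Σy)/n = 933 − 913.5 = 19.5
b = Sxy/Sxx = 19.5/14.75 = 1.322034
a = ȳ − b·x̄ = 10.5 − 1.322034·21.75 = -18.254237
ŷ(19) = a + b·19 = -18.254237 + 1.322034·19 = 6.864407

6.8644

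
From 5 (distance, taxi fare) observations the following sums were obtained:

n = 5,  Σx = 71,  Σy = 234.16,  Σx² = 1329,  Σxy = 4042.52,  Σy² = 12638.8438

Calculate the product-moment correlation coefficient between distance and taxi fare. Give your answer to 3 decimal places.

Sxx = Σx² − (Σx)²/n = 1329 − 1008.2 = 320.8
Sxy = Σxy − (Σx)(Σy)/n = 4042.52 − 3325.072 = 717.448
Syy = Σy² − (Σy)²/n = 12638.8438 − 10966.18112 = 1672.66268
r = Sxy/√(Sxx·Syy) = 717.448/√(536590.187744) = 717.448/732.523165 = 0.979420

0.979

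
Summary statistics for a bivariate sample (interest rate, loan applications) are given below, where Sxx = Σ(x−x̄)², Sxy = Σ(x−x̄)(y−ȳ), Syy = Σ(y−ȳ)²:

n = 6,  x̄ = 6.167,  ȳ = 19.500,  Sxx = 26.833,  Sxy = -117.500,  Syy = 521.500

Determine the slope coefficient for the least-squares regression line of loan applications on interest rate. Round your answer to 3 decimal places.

-4.379

b = Sxy/Sxx = -117.5/26.833 = -4.378936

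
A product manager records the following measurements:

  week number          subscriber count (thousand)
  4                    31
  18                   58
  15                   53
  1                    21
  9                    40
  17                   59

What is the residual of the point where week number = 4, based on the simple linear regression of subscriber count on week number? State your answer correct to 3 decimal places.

n = 6, Σx = 64, Σy = 262, Σxy = 3347, Σx² = 936
Sxx = Σx² − (Σx)²/n = 936 − 682.666667 = 253.333333
Sxy = Σxy − (Σx)(Σy)/n = 3347 − 2794.666667 = 552.333333
b = Sxy/Sxx = 552.333333/253.333333 = 2.180263
a = ȳ − b·x̄ = 43.666667 − 2.180263·10.666667 = 20.410526
ŷ(4) = 20.410526 + 2.180263·4 = 29.131579
residual = y − ŷ = 31 − 29.131579 = 1.868421

1.868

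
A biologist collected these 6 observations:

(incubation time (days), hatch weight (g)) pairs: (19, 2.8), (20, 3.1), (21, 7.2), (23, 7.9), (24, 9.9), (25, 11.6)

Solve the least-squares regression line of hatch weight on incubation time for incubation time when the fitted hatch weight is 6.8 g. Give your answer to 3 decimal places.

21.805

n = 6, Σx = 132, Σy = 42.5, Σxy = 975.7, Σx² = 2932
Sxx = Σx² − (Σx)²/n = 2932 − 2904 = 28
Sxy = Σxy − (Σx)(Σy)/n = 975.7 − 935 = 40.7
b = Sxy/Sxx = 40.7/28 = 1.453571
a = ȳ − b·x̄ = 7.083333 − 1.453571·22 = -24.895238
Set a + b·x = 6.8: x = (6.8 − (-24.895238)) / 1.453571 = 21.805078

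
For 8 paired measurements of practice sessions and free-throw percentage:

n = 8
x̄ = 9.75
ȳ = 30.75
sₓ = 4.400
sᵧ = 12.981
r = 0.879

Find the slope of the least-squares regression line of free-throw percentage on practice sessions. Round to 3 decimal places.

b = r · sᵧ/sₓ = 0.879 · 12.981/4.4 = 2.593250

2.593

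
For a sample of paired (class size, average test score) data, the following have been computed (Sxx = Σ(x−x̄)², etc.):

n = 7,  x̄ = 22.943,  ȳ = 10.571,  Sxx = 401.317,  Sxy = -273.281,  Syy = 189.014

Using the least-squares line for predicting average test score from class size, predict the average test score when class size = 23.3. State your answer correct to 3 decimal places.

10.328

b = Sxy/Sxx = -273.281/401.317 = -0.680960
a = ȳ − b·x̄ = 10.571 − (-0.680960)·22.943 = 26.194275
ŷ(23.3) = a + b·23.3 = 26.194275 + (-0.680960)·23.3 = 10.327897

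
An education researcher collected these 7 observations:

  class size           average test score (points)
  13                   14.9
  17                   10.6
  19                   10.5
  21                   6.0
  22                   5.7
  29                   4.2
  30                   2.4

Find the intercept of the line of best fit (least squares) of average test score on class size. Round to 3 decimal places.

22.225

n = 7, Σx = 151, Σy = 54.3, Σxy = 1018.6, Σx² = 3485
Sxx = Σx² − (Σx)²/n = 3485 − 3257.285714 = 227.714286
Sxy = Σxy − (Σx)(Σy)/n = 1018.6 − 1171.328571 = -152.728571
b = Sxy/Sxx = -152.728571/227.714286 = -0.670703
a = ȳ − b·x̄ = 7.757143 − (-0.670703)·21.571429 = 22.225157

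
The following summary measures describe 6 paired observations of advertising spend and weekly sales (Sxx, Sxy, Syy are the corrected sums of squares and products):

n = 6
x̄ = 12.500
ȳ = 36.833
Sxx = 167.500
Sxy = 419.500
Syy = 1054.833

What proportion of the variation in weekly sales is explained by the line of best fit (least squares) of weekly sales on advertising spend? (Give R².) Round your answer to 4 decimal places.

0.9960

R² = Sxy²/(Sxx·Syy) = (419.5)²/(167.5·1054.833) = 0.996014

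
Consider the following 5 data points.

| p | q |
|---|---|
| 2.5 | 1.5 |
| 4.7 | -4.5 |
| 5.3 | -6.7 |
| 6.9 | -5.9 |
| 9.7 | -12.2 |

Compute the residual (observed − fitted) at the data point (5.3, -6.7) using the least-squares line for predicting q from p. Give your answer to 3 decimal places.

-2.047

n = 5, Σx = 29.1, Σy = -27.8, Σxy = -211.96, Σx² = 198.13
Sxx = Σx² − (Σx)²/n = 198.13 − 169.362 = 28.768
Sxy = Σxy − (Σx)(Σy)/n = -211.96 − (-161.796) = -50.164
b = Sxy/Sxx = -50.164/28.768 = -1.743743
a = ȳ − b·x̄ = -5.56 − (-1.743743)·5.82 = 4.588585
ŷ(5.3) = 4.588585 + (-1.743743)·5.3 = -4.653254
residual = y − ŷ = -6.7 − (-4.653254) = -2.046746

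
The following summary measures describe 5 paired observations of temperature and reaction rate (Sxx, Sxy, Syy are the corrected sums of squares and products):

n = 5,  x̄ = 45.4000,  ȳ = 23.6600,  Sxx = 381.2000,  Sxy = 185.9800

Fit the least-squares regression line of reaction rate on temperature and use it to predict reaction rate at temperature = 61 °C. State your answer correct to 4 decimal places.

31.2709

b = Sxy/Sxx = 185.98/381.2 = 0.487880
a = ȳ − b·x̄ = 23.66 − 0.487880·45.4 = 1.510231
ŷ(61) = a + b·61 = 1.510231 + 0.487880·61 = 31.270934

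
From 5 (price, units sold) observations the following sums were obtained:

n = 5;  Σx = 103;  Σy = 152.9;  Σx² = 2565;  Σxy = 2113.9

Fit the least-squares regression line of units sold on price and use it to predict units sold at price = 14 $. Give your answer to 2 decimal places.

Sxx = Σx² − (Σx)²/n = 2565 − 2121.8 = 443.2
Sxy = Σxy − (Σx)(Σy)/n = 2113.9 − 3149.74 = -1035.84
b = Sxy/Sxx = -1035.84/443.2 = -2.337184
a = ȳ − b·x̄ = 30.58 − (-2.337184)·20.6 = 78.725993
ŷ(14) = a + b·14 = 78.725993 + (-2.337184)·14 = 46.005415

46.01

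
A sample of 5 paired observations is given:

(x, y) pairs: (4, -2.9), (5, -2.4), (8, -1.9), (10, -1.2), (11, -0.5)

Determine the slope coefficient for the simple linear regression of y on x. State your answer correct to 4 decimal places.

0.3048

n = 5, Σx = 38, Σy = -8.9, Σxy = -56.3, Σx² = 326
Sxx = Σx² − (Σx)²/n = 326 − 288.8 = 37.2
Sxy = Σxy − (Σx)(Σy)/n = -56.3 − (-67.64) = 11.34
b = Sxy/Sxx = 11.34/37.2 = 0.304839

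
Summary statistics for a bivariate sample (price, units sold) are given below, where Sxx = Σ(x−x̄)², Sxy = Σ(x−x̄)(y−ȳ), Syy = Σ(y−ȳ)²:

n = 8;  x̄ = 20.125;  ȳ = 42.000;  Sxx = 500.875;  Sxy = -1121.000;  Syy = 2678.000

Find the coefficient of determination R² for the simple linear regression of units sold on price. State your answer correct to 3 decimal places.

0.937

R² = Sxy²/(Sxx·Syy) = (-1121)²/(500.875·2678) = 0.936853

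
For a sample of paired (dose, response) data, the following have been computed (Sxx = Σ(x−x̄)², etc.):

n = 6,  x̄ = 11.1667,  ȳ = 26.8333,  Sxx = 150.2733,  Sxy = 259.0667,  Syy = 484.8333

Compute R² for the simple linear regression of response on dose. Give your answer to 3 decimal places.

0.921

R² = Sxy²/(Sxx·Syy) = (259.0667)²/(150.2733·484.8333) = 0.921189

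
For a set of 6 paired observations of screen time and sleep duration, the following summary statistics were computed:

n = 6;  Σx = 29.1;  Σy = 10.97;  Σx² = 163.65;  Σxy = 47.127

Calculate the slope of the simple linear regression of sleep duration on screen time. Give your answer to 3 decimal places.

-0.270

Sxx = Σx² − (Σx)²/n = 163.65 − 141.135 = 22.515
Sxy = Σxy − (Σx)(Σy)/n = 47.127 − 53.2045 = -6.0775
b = Sxy/Sxx = -6.0775/22.515 = -0.269931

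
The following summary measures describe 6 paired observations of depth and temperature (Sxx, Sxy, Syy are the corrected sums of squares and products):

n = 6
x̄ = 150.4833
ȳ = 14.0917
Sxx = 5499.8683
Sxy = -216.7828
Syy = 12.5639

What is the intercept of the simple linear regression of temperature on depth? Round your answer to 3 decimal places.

20.023

b = Sxy/Sxx = -216.7828/5499.8683 = -0.039416
a = ȳ − b·x̄ = 14.0917 − (-0.039416)·150.4833 = 20.023150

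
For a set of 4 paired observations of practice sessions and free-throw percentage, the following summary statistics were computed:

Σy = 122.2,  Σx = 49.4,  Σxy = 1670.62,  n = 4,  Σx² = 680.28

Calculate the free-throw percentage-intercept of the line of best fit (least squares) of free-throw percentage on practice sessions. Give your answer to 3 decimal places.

Sxx = Σx² − (Σx)²/n = 680.28 − 610.09 = 70.19
Sxy = Σxy − (Σx)(Σy)/n = 1670.62 − 1509.17 = 161.45
b = Sxy/Sxx = 161.45/70.19 = 2.300185
a = ȳ − b·x̄ = 30.55 − 2.300185·12.35 = 2.142713

2.143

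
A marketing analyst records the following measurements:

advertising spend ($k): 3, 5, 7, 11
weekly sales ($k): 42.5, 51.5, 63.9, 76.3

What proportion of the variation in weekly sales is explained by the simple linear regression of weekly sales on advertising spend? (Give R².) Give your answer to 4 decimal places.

0.9783

n = 4, Σx = 26, Σy = 234.2, Σxy = 1671.6, Σx² = 204, Σy² = 14363.4
Sxx = Σx² − (Σx)²/n = 204 − 169 = 35
Sxy = Σxy − (Σx)(Σy)/n = 1671.6 − 1522.3 = 149.3
Syy = Σy² − (Σy)²/n = 14363.4 − 13712.41 = 650.99
R² = Sxy²/(Sxx·Syy) = (149.3)²/(35·650.99) = 0.978312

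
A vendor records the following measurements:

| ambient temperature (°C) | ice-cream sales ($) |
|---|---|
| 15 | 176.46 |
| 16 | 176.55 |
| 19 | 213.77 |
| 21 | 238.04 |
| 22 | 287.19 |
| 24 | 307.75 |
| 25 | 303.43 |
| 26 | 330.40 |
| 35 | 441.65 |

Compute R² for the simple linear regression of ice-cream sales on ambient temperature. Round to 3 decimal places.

n = 9, Σx = 203, Σy = 2475.24, Σxy = 59870.25, Σx² = 4869, Σy² = 738145.4946
Sxx = Σx² − (Σx)²/n = 4869 − 4578.777778 = 290.222222
Sxy = Σxy − (Σx)(Σy)/n = 59870.25 − 55830.413333 = 4039.836667
Syy = Σy² − (Σy)²/n = 738145.4946 − 680757.0064 = 57388.4882
R² = Sxy²/(Sxx·Syy) = (4039.836667)²/(290.222222·57388.4882) = 0.979878

0.980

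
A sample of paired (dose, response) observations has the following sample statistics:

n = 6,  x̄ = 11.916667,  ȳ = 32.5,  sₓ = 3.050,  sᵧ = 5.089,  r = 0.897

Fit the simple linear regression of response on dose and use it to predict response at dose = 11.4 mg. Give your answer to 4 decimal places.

31.7267

b = r · sᵧ/sₓ = 0.897 · 5.089/3.05 = 1.496667
a = ȳ − b·x̄ = 32.5 − 1.496667·11.916667 = 14.664723
ŷ(11.4) = a + b·11.4 = 14.664723 + 1.496667·11.4 = 31.726722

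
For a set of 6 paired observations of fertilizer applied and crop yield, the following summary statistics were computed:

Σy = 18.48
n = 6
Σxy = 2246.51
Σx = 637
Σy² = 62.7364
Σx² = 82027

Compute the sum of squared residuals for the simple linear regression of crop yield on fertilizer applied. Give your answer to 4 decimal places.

0.1947

Sxx = Σx² − (Σx)²/n = 82027 − 67628.166667 = 14398.833333
Sxy = Σxy − (Σx)(Σy)/n = 2246.51 − 1961.96 = 284.55
Syy = Σy² − (Σy)²/n = 62.7364 − 56.9184 = 5.818
b = Sxy/Sxx = 284.55/14398.833333 = 0.019762
SSE = Syy − b·Sxy = 5.818 − 0.019762·284.55 = 0.194718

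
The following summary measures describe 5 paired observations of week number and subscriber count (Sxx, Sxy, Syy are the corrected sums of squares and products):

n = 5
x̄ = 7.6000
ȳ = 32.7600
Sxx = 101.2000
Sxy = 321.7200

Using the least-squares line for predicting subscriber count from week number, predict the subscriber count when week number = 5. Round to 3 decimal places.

24.494

b = Sxy/Sxx = 321.72/101.2 = 3.179051
a = ȳ − b·x̄ = 32.76 − 3.179051·7.6 = 8.599209
ŷ(5) = a + b·5 = 8.599209 + 3.179051·5 = 24.494466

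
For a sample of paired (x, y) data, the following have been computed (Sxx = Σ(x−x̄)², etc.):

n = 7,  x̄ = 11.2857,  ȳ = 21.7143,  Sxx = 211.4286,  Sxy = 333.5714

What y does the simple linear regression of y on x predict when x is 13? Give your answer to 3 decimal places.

24.419

b = Sxy/Sxx = 333.5714/211.4286 = 1.577702
a = ȳ − b·x̄ = 21.7143 − 1.577702·11.2857 = 3.908825
ŷ(13) = a + b·13 = 3.908825 + 1.577702·13 = 24.418955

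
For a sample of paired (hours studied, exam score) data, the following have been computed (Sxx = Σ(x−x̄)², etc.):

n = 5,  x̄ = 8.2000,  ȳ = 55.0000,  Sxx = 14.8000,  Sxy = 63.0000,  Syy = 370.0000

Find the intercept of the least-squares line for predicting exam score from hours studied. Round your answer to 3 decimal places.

b = Sxy/Sxx = 63/14.8 = 4.256757
a = ȳ − b·x̄ = 55 − 4.256757·8.2 = 20.094595

20.095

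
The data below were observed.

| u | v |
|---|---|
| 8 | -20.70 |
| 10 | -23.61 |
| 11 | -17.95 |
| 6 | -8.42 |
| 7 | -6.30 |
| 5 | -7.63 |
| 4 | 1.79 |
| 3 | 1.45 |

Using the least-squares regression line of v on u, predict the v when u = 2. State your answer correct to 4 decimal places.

n = 8, Σx = 54, Σy = -81.37, Σxy = -720.41, Σx² = 420
Sxx = Σx² − (Σx)²/n = 420 − 364.5 = 55.5
Sxy = Σxy − (Σx)(Σy)/n = -720.41 − (-549.2475) = -171.1625
b = Sxy/Sxx = -171.1625/55.5 = -3.084009
a = ȳ − b·x̄ = -10.17125 − (-3.084009)·6.75 = 10.645811
ŷ(2) = a + b·2 = 10.645811 + (-3.084009)·2 = 4.477793

4.4778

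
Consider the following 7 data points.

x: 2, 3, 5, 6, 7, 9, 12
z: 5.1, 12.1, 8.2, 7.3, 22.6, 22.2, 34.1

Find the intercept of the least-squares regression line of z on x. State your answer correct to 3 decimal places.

n = 7, Σx = 44, Σy = 111.6, Σxy = 898.5, Σx² = 348
Sxx = Σx² − (Σx)²/n = 348 − 276.571429 = 71.428571
Sxy = Σxy − (Σx)(Σy)/n = 898.5 − 701.485714 = 197.014286
b = Sxy/Sxx = 197.014286/71.428571 = 2.7582
a = ȳ − b·x̄ = 15.942857 − 2.7582·6.285714 = -1.3944

-1.394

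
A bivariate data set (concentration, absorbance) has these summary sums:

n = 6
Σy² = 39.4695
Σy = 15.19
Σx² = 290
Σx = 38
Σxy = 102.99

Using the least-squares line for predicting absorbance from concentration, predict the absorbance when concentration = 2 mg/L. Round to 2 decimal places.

1.94

Sxx = Σx² − (Σx)²/n = 290 − 240.666667 = 49.333333
Sxy = Σxy − (Σx)(Σy)/n = 102.99 − 96.203333 = 6.786667
b = Sxy/Sxx = 6.786667/49.333333 = 0.137568
a = ȳ − b·x̄ = 2.531667 − 0.137568·6.333333 = 1.660405
ŷ(2) = a + b·2 = 1.660405 + 0.137568·2 = 1.935541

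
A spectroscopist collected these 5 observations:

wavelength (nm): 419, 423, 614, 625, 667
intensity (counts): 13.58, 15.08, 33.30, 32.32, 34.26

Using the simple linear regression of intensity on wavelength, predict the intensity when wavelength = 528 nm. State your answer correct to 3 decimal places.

23.833

n = 5, Σx = 2748, Σy = 128.54, Σxy = 75566.48, Σx² = 1567000
Sxx = Σx² − (Σx)²/n = 1567000 − 1510300.8 = 56699.2
Sxy = Σxy − (Σx)(Σy)/n = 75566.48 − 70645.584 = 4920.896
b = Sxy/Sxx = 4920.896/56699.2 = 0.086790
a = ȳ − b·x̄ = 25.708 − 0.086790·549.6 = -21.991517
ŷ(528) = a + b·528 = -21.991517 + 0.086790·528 = 23.833347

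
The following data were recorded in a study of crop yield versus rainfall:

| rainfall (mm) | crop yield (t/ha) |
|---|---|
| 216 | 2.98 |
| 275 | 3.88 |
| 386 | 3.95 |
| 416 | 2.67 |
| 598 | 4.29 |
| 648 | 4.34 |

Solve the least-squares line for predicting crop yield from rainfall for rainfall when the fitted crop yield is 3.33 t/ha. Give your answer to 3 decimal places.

n = 6, Σx = 2539, Σy = 22.11, Σxy = 9723.84, Σx² = 1221841
Sxx = Σx² − (Σx)²/n = 1221841 − 1074420.166667 = 147420.833333
Sxy = Σxy − (Σx)(Σy)/n = 9723.84 − 9356.215 = 367.625
b = Sxy/Sxx = 367.625/147420.833333 = 0.002494
a = ȳ − b·x̄ = 3.685 − 0.002494·423.166667 = 2.629744
Set a + b·x = 3.33: x = (3.33 − 2.629744) / 0.002494 = 280.808569

280.809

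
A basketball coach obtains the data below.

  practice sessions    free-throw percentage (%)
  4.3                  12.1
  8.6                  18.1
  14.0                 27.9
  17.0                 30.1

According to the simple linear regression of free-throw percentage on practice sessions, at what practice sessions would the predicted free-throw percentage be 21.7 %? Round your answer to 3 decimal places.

10.739

n = 4, Σx = 43.9, Σy = 88.2, Σxy = 1109.99, Σx² = 577.45
Sxx = Σx² − (Σx)²/n = 577.45 − 481.8025 = 95.6475
Sxy = Σxy − (Σx)(Σy)/n = 1109.99 − 967.995 = 141.995
b = Sxy/Sxx = 141.995/95.6475 = 1.484566
a = ȳ − b·x̄ = 22.05 − 1.484566·10.975 = 5.756891
Set a + b·x = 21.7: x = (21.7 − 5.756891) / 1.484566 = 10.739241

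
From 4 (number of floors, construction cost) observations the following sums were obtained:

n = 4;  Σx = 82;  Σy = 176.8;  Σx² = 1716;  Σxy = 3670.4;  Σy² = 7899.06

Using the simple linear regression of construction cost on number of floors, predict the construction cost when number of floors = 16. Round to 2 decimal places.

Sxx = Σx² − (Σx)²/n = 1716 − 1681 = 35
Sxy = Σxy − (Σx)(Σy)/n = 3670.4 − 3624.4 = 46
b = Sxy/Sxx = 46/35 = 1.314286
a = ȳ − b·x̄ = 44.2 − 1.314286·20.5 = 17.257143
ŷ(16) = a + b·16 = 17.257143 + 1.314286·16 = 38.285714

38.29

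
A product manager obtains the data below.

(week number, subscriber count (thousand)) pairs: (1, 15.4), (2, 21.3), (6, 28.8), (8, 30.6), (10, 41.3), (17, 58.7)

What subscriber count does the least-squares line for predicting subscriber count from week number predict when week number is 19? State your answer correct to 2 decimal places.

n = 6, Σx = 44, Σy = 196.1, Σxy = 1886.5, Σx² = 494
Sxx = Σx² − (Σx)²/n = 494 − 322.666667 = 171.333333
Sxy = Σxy − (Σx)(Σy)/n = 1886.5 − 1438.066667 = 448.433333
b = Sxy/Sxx = 448.433333/171.333333 = 2.617315
a = ȳ − b·x̄ = 32.683333 − 2.617315·7.333333 = 13.489689
ŷ(19) = a + b·19 = 13.489689 + 2.617315·19 = 63.218677

63.22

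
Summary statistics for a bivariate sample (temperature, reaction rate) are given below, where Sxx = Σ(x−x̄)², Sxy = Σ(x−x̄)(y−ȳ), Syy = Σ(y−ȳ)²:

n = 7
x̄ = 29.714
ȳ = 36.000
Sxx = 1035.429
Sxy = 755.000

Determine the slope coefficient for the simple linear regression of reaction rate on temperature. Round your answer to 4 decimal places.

0.7292

b = Sxy/Sxx = 755/1035.429 = 0.729166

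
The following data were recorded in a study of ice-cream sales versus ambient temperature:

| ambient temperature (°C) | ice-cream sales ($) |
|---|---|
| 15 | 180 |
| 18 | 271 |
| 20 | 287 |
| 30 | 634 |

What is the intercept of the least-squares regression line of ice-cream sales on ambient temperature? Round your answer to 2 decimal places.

-290.39

n = 4, Σx = 83, Σy = 1372, Σxy = 32338, Σx² = 1849
Sxx = Σx² − (Σx)²/n = 1849 − 1722.25 = 126.75
Sxy = Σxy − (Σx)(Σy)/n = 32338 − 28469 = 3869
b = Sxy/Sxx = 3869/126.75 = 30.524655
a = ȳ − b·x̄ = 343 − 30.524655·20.75 = -290.386588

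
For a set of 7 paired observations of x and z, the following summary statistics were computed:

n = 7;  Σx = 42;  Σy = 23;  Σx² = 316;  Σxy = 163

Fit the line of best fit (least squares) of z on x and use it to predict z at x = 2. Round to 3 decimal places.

Sxx = Σx² − (Σx)²/n = 316 − 252 = 64
Sxy = Σxy − (Σx)(Σy)/n = 163 − 138 = 25
b = Sxy/Sxx = 25/64 = 0.390625
a = ȳ − b·x̄ = 3.285714 − 0.390625·6 = 0.941964
ŷ(2) = a + b·2 = 0.941964 + 0.390625·2 = 1.723214

1.723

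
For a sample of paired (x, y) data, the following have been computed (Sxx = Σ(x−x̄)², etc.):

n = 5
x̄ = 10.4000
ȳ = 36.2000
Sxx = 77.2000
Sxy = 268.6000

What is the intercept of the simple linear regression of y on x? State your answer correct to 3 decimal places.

b = Sxy/Sxx = 268.6/77.2 = 3.479275
a = ȳ − b·x̄ = 36.2 − 3.479275·10.4 = 0.015544

0.016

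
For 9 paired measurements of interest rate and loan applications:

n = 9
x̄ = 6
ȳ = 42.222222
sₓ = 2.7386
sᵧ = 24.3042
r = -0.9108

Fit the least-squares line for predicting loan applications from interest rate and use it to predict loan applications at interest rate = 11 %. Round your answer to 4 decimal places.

b = r · sᵧ/sₓ = -0.9108 · 24.3042/2.7386 = -8.083059
a = ȳ − b·x̄ = 42.222222 − (-8.083059)·6 = 90.720576
ŷ(11) = a + b·11 = 90.720576 + (-8.083059)·11 = 1.806927

1.8069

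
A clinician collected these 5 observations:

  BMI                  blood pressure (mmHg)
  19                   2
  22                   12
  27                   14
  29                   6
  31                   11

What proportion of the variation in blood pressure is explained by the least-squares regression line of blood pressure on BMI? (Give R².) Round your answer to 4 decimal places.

n = 5, Σx = 128, Σy = 45, Σxy = 1195, Σx² = 3376, Σy² = 501
Sxx = Σx² − (Σx)²/n = 3376 − 3276.8 = 99.2
Sxy = Σxy − (Σx)(Σy)/n = 1195 − 1152 = 43
Syy = Σy² − (Σy)²/n = 501 − 405 = 96
R² = Sxy²/(Sxx·Syy) = (43)²/(99.2·96) = 0.194157

0.1942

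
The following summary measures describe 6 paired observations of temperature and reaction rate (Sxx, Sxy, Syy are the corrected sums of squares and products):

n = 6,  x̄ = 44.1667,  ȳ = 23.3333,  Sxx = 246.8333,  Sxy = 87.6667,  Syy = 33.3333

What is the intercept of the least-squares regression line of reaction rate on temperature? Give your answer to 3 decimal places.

b = Sxy/Sxx = 87.6667/246.8333 = 0.355166
a = ȳ − b·x̄ = 23.3333 − 0.355166·44.1667 = 7.646807

7.647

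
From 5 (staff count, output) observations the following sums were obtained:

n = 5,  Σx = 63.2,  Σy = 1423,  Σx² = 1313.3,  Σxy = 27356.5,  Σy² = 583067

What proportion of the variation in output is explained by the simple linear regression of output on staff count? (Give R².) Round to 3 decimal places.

0.958

Sxx = Σx² − (Σx)²/n = 1313.3 − 798.848 = 514.452
Sxy = Σxy − (Σx)(Σy)/n = 27356.5 − 17986.72 = 9369.78
Syy = Σy² − (Σy)²/n = 583067 − 404985.8 = 178081.2
R² = Sxy²/(Sxx·Syy) = (9369.78)²/(514.452·178081.2) = 0.958288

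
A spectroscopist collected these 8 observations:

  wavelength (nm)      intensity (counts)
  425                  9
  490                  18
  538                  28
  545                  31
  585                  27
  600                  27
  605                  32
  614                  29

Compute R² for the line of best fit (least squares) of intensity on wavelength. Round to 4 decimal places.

n = 8, Σx = 4402, Σy = 201, Σxy = 113765, Σx² = 2452440, Σy² = 5473
Sxx = Σx² − (Σx)²/n = 2452440 − 2422200.5 = 30239.5
Sxy = Σxy − (Σx)(Σy)/n = 113765 − 110600.25 = 3164.75
Syy = Σy² − (Σy)²/n = 5473 − 5050.125 = 422.875
R² = Sxy²/(Sxx·Syy) = (3164.75)²/(30239.5·422.875) = 0.783235

0.7832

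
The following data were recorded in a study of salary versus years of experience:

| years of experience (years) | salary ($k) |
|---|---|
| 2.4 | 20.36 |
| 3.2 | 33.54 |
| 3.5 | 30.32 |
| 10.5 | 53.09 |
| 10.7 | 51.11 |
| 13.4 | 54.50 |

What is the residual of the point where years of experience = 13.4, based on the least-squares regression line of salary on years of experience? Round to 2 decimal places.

-3.53

n = 6, Σx = 43.7, Σy = 242.92, Σxy = 2096.934, Σx² = 432.55
Sxx = Σx² − (Σx)²/n = 432.55 − 318.281667 = 114.268333
Sxy = Σxy − (Σx)(Σy)/n = 2096.934 − 1769.267333 = 327.666667
b = Sxy/Sxx = 327.666667/114.268333 = 2.867519
a = ȳ − b·x̄ = 40.486667 − 2.867519·7.283333 = 19.601567
ŷ(13.4) = 19.601567 + 2.867519·13.4 = 58.026327
residual = y − ŷ = 54.50 − 58.026327 = -3.526327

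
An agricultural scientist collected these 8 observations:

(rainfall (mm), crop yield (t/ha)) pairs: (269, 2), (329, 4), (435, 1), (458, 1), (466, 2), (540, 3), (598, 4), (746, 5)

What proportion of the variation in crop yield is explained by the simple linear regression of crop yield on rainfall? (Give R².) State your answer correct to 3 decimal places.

n = 8, Σx = 3841, Σy = 22, Σxy = 11421, Σx² = 2002467, Σy² = 76
Sxx = Σx² − (Σx)²/n = 2002467 − 1844160.125 = 158306.875
Sxy = Σxy − (Σx)(Σy)/n = 11421 − 10562.75 = 858.25
Syy = Σy² − (Σy)²/n = 76 − 60.5 = 15.5
R² = Sxy²/(Sxx·Syy) = (858.25)²/(158306.875·15.5) = 0.300190

0.300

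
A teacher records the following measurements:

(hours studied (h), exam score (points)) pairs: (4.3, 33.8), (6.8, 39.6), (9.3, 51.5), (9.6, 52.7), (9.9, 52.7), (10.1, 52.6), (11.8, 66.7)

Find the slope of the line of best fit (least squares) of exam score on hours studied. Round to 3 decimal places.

4.133

n = 7, Σx = 61.8, Σy = 349.6, Σxy = 3239.54, Σx² = 582.64
Sxx = Σx² − (Σx)²/n = 582.64 − 545.605714 = 37.034286
Sxy = Σxy − (Σx)(Σy)/n = 3239.54 − 3086.468571 = 153.071429
b = Sxy/Sxx = 153.071429/37.034286 = 4.133236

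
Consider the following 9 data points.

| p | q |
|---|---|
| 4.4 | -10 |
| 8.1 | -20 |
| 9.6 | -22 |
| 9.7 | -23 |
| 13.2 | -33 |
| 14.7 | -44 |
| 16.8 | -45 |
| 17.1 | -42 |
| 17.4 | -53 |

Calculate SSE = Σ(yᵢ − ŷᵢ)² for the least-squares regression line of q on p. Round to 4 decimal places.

n = 9, Σx = 111, Σy = -292, Σxy = -4119.1, Σx² = 1538.96, Σy² = 11136
Sxx = Σx² − (Σx)²/n = 1538.96 − 1369 = 169.96
Sxy = Σxy − (Σx)(Σy)/n = -4119.1 − (-3601.333333) = -517.766667
Syy = Σy² − (Σy)²/n = 11136 − 9473.777778 = 1662.222222
b = Sxy/Sxx = -517.766667/169.96 = -3.046403
SSE = Syy − b·Sxy = 1662.222222 − (-3.046403)·(-517.766667) = 84.896257

84.8963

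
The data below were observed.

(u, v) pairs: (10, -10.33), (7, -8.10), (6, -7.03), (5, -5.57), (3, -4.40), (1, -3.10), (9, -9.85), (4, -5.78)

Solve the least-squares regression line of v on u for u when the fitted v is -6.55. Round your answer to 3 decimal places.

5.362

n = 8, Σx = 45, Σy = -54.16, Σxy = -358.1, Σx² = 317
Sxx = Σx² − (Σx)²/n = 317 − 253.125 = 63.875
Sxy = Σxy − (Σx)(Σy)/n = -358.1 − (-304.65) = -53.45
b = Sxy/Sxx = -53.45/63.875 = -0.836791
a = ȳ − b·x̄ = -6.77 − (-0.836791)·5.625 = -2.063053
Set a + b·x = -6.55: x = (-6.55 − (-2.063053)) / (-0.836791) = 5.362091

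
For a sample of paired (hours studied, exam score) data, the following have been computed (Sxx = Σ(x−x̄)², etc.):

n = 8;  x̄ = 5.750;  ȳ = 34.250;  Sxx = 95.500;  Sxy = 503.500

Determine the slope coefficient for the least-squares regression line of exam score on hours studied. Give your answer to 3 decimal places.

5.272

b = Sxy/Sxx = 503.5/95.5 = 5.272251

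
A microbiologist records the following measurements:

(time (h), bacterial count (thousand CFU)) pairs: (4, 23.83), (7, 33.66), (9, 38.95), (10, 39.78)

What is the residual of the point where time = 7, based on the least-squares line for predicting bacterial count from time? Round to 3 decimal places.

n = 4, Σx = 30, Σy = 136.22, Σxy = 1079.29, Σx² = 246
Sxx = Σx² − (Σx)²/n = 246 − 225 = 21
Sxy = Σxy − (Σx)(Σy)/n = 1079.29 − 1021.65 = 57.64
b = Sxy/Sxx = 57.64/21 = 2.744762
a = ȳ − b·x̄ = 34.055 − 2.744762·7.5 = 13.469286
ŷ(7) = 13.469286 + 2.744762·7 = 32.682619
residual = y − ŷ = 33.66 − 32.682619 = 0.977381

0.977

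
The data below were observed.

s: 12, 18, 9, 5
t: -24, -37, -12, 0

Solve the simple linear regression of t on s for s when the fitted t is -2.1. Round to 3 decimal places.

n = 4, Σx = 44, Σy = -73, Σxy = -1062, Σx² = 574
Sxx = Σx² − (Σx)²/n = 574 − 484 = 90
Sxy = Σxy − (Σx)(Σy)/n = -1062 − (-803) = -259
b = Sxy/Sxx = -259/90 = -2.877778
a = ȳ − b·x̄ = -18.25 − (-2.877778)·11 = 13.405556
Set a + b·x = -2.1: x = (-2.1 − 13.405556) / (-2.877778) = 5.388031

5.388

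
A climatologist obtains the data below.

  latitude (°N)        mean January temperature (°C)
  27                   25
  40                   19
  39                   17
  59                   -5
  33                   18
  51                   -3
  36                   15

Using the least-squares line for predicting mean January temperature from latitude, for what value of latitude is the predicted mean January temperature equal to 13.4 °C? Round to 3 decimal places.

n = 7, Σx = 285, Σy = 86, Σxy = 2784, Σx² = 12317
Sxx = Σx² − (Σx)²/n = 12317 − 11603.571429 = 713.428571
Sxy = Σxy − (Σx)(Σy)/n = 2784 − 3501.428571 = -717.428571
b = Sxy/Sxx = -717.428571/713.428571 = -1.005607
a = ȳ − b·x̄ = 12.285714 − (-1.005607)·40.714286 = 53.228274
Set a + b·x = 13.4: x = (13.4 − 53.228274) / (-1.005607) = 39.606213

39.606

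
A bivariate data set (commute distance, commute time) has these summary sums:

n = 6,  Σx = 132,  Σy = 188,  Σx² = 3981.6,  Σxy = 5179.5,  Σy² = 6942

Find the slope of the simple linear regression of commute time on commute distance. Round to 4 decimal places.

0.9684

Sxx = Σx² − (Σx)²/n = 3981.6 − 2904 = 1077.6
Sxy = Σxy − (Σx)(Σy)/n = 5179.5 − 4136 = 1043.5
b = Sxy/Sxx = 1043.5/1077.6 = 0.968356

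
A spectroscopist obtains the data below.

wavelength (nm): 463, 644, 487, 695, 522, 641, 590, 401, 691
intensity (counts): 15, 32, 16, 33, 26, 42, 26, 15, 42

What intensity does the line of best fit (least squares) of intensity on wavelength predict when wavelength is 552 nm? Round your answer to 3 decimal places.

n = 9, Σx = 5134, Σy = 247, Σxy = 149151, Σx² = 3019046
Sxx = Σx² − (Σx)²/n = 3019046 − 2928661.777778 = 90384.222222
Sxy = Σxy − (Σx)(Σy)/n = 149151 − 140899.777778 = 8251.222222
b = Sxy/Sxx = 8251.222222/90384.222222 = 0.091291
a = ȳ − b·x̄ = 27.444444 − 0.091291·570.444444 = -24.631723
ŷ(552) = a + b·552 = -24.631723 + 0.091291·552 = 25.760642

25.761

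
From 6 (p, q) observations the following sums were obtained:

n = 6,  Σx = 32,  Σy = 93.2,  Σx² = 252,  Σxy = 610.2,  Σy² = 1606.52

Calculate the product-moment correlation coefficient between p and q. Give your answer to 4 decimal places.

Sxx = Σx² − (Σx)²/n = 252 − 170.666667 = 81.333333
Sxy = Σxy − (Σx)(Σy)/n = 610.2 − 497.066667 = 113.133333
Syy = Σy² − (Σy)²/n = 1606.52 − 1447.706667 = 158.813333
r = Sxy/√(Sxx·Syy) = 113.133333/√(12916.817778) = 113.133333/113.652179 = 0.995435

0.9954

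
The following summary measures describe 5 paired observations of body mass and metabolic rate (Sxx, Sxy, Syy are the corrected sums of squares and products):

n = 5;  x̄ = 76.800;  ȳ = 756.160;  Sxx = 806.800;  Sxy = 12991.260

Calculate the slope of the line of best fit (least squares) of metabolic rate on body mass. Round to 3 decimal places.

16.102

b = Sxy/Sxx = 12991.26/806.8 = 16.102206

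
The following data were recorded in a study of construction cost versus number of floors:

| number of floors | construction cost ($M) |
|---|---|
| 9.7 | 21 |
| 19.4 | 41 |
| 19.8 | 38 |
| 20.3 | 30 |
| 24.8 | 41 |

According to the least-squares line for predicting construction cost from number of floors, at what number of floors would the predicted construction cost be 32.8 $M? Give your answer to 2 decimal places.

17.75

n = 5, Σx = 94, Σy = 171, Σxy = 3377.3, Σx² = 1889.62
Sxx = Σx² − (Σx)²/n = 1889.62 − 1767.2 = 122.42
Sxy = Σxy − (Σx)(Σy)/n = 3377.3 − 3214.8 = 162.5
b = Sxy/Sxx = 162.5/122.42 = 1.327397
a = ȳ − b·x̄ = 34.2 − 1.327397·18.8 = 9.244927
Set a + b·x = 32.8: x = (32.8 − 9.244927) / 1.327397 = 17.745305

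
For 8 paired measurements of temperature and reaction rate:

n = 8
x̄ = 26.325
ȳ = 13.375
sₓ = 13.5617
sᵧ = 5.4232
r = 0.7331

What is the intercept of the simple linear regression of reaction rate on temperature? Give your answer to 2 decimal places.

b = r · sᵧ/sₓ = 0.7331 · 5.4232/13.5617 = 0.293160
a = ȳ − b·x̄ = 13.375 − 0.293160·26.325 = 5.657563

5.66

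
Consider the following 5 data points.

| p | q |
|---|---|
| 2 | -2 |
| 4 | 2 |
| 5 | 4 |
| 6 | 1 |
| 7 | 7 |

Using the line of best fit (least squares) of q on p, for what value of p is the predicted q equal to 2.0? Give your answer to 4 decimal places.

4.5234

n = 5, Σx = 24, Σy = 12, Σxy = 79, Σx² = 130
Sxx = Σx² − (Σx)²/n = 130 − 115.2 = 14.8
Sxy = Σxy − (Σx)(Σy)/n = 79 − 57.6 = 21.4
b = Sxy/Sxx = 21.4/14.8 = 1.445946
a = ȳ − b·x̄ = 2.4 − 1.445946·4.8 = -4.540541
Set a + b·x = 2.0: x = (2.0 − (-4.540541)) / 1.445946 = 4.523364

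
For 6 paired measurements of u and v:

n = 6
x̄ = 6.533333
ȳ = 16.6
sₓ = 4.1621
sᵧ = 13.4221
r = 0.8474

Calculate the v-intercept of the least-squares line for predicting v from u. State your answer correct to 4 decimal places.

b = r · sᵧ/sₓ = 0.8474 · 13.4221/4.1621 = 2.732728
a = ȳ − b·x̄ = 16.6 − 2.732728·6.533333 = -1.253823

-1.2538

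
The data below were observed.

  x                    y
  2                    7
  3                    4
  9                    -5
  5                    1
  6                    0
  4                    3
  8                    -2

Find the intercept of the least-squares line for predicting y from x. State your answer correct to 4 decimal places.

9.2246

n = 7, Σx = 37, Σy = 8, Σxy = -18, Σx² = 235
Sxx = Σx² − (Σx)²/n = 235 − 195.571429 = 39.428571
Sxy = Σxy − (Σx)(Σy)/n = -18 − 42.285714 = -60.285714
b = Sxy/Sxx = -60.285714/39.428571 = -1.528986
a = ȳ − b·x̄ = 1.142857 − (-1.528986)·5.285714 = 9.224638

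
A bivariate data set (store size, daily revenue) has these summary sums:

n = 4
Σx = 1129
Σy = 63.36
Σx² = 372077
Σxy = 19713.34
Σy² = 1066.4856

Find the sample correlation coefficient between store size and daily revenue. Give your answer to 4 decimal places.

0.9986

Sxx = Σx² − (Σx)²/n = 372077 − 318660.25 = 53416.75
Sxy = Σxy − (Σx)(Σy)/n = 19713.34 − 17883.36 = 1829.98
Syy = Σy² − (Σy)²/n = 1066.4856 − 1003.6224 = 62.8632
r = Sxy/√(Sxx·Syy) = 1829.98/√(3357947.8386) = 1829.98/1832.470420 = 0.998641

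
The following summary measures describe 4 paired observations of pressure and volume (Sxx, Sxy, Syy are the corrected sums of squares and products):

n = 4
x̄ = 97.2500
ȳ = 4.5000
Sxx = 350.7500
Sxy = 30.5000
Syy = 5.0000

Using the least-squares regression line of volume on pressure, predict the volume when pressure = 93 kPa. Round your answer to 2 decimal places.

4.13

b = Sxy/Sxx = 30.5/350.75 = 0.086957
a = ȳ − b·x̄ = 4.5 − 0.086957·97.25 = -3.956522
ŷ(93) = a + b·93 = -3.956522 + 0.086957·93 = 4.130435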